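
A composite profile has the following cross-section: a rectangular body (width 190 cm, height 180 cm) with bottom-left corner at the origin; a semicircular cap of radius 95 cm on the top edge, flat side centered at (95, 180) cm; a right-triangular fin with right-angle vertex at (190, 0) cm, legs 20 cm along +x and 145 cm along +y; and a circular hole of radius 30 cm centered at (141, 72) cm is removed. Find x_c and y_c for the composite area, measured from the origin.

rectangular body: A = 190 × 180 = 34200.00, centroid at (95.00, 90.00).
semicircular top: A = ½π·95² = 14176.44, centroid at (95.00, 220.32).
triangular fin: A = ½·20·145 = 1450.00, centroid at (196.67, 48.33).
hole: A = −π·30² = -2827.43, centroid at (141.00, 72.00).
ΣA = 46999.00 cm²
ΣAx_c = (34200.00)(95.00) + (14176.44)(95.00) + (1450.00)(196.67) + (-2827.43)(141.00) = 4482260.06 cm³
ΣAy_c = (34200.00)(90.00) + (14176.44)(220.32) + (1450.00)(48.33) + (-2827.43)(72.00) = 6067850.10 cm³
x_c = 4482260.06 / 46999.00 = 95.37 cm
y_c = 6067850.10 / 46999.00 = 129.11 cm

x_c = 95.37 cm, y_c = 129.11 cm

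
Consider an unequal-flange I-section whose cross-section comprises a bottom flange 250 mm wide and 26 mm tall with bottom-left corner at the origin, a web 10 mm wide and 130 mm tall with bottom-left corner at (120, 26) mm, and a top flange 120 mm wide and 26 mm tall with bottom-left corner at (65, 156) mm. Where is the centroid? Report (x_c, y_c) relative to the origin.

bottom flange: A = 250 × 26 = 6500.00, centroid at (125.00, 13.00).
web: A = 10 × 130 = 1300.00, centroid at (125.00, 91.00).
top flange: A = 120 × 26 = 3120.00, centroid at (125.00, 169.00).
ΣA = 10920.00 mm²
ΣAx_c = (6500.00)(125.00) + (1300.00)(125.00) + (3120.00)(125.00) = 1365000.00 mm³
ΣAy_c = (6500.00)(13.00) + (1300.00)(91.00) + (3120.00)(169.00) = 730080.00 mm³
x_c = 1365000.00 / 10920.00 = 125.00 mm
y_c = 730080.00 / 10920.00 = 66.86 mm

x_c = 125.00 mm, y_c = 66.86 mm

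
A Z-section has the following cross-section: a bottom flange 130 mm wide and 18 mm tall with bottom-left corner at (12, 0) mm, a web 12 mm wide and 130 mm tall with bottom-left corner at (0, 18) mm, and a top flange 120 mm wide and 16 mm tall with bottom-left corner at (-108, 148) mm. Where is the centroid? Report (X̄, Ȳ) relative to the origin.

bottom flange: A = 130 × 18 = 2340.00, centroid at (77.00, 9.00).
web: A = 12 × 130 = 1560.00, centroid at (6.00, 83.00).
top flange: A = 120 × 16 = 1920.00, centroid at (-48.00, 156.00).
ΣA = 5820.00 mm²
ΣAX̄ = (2340.00)(77.00) + (1560.00)(6.00) + (1920.00)(-48.00) = 97380.00 mm³
ΣAȲ = (2340.00)(9.00) + (1560.00)(83.00) + (1920.00)(156.00) = 450060.00 mm³
X̄ = 97380.00 / 5820.00 = 16.73 mm
Ȳ = 450060.00 / 5820.00 = 77.33 mm

X̄ = 16.73 mm, Ȳ = 77.33 mm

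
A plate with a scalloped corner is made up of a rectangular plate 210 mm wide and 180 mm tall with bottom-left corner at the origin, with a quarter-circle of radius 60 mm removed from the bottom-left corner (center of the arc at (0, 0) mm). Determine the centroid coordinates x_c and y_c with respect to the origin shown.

Part | A | x̄ᵢ | ȳᵢ | A·x̄ᵢ | A·ȳᵢ
plate | 37800.00 | 105.00 | 90.00 | 3969000.00 | 3402000.00
removed quarter-circle | -2827.43 | 25.46 | 25.46 | -72000.00 | -72000.00
Σ | 34972.57 |  |  | 3897000.00 | 3330000.00
x_c = 3897000.00 / 34972.57 = 111.43 mm
y_c = 3330000.00 / 34972.57 = 95.22 mm

x_c = 111.43 mm, y_c = 95.22 mm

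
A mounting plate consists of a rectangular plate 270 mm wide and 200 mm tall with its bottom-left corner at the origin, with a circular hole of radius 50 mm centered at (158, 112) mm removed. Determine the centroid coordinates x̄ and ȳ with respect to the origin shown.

x̄ = 131.09 mm, ȳ = 97.96 mm

Part | A | x̄ᵢ | ȳᵢ | A·x̄ᵢ | A·ȳᵢ
plate | 54000.00 | 135.00 | 100.00 | 7290000.00 | 5400000.00
hole | -7853.98 | 158.00 | 112.00 | -1240929.10 | -879645.94
Σ | 46146.02 |  |  | 6049070.90 | 4520354.06
x̄ = 6049070.90 / 46146.02 = 131.09 mm
ȳ = 4520354.06 / 46146.02 = 97.96 mm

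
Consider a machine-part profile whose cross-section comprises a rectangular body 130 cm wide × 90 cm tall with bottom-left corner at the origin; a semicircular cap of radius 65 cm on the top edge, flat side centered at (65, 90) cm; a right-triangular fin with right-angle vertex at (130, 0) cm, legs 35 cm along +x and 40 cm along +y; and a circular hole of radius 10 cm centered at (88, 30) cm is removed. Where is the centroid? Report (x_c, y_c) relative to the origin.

rectangular body: A = 130 × 90 = 11700.00, centroid at (65.00, 45.00).
semicircular top: A = ½π·65² = 6636.61, centroid at (65.00, 117.59).
triangular fin: A = ½·35·40 = 700.00, centroid at (141.67, 13.33).
hole: A = −π·10² = -314.16, centroid at (88.00, 30.00).
ΣA = 18722.46 cm², ΣAx_c = 1263400.59 cm³, ΣAy_c = 1306787.19 cm³.
x_c = 1263400.59/18722.46 = 67.48 cm; y_c = 1306787.19/18722.46 = 69.80 cm.

x_c = 67.48 cm, y_c = 69.80 cm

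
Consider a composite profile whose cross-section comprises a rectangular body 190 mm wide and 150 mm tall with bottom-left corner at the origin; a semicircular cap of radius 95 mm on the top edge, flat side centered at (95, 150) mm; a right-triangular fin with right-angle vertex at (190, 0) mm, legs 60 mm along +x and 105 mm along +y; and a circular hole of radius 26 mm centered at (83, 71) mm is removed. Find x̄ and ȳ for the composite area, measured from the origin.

x̄ = 103.87 mm, ȳ = 109.72 mm

rectangular body: A = 190 × 150 = 28500.00, centroid at (95.00, 75.00).
semicircular top: A = ½π·95² = 14176.44, centroid at (95.00, 190.32).
triangular fin: A = ½·60·105 = 3150.00, centroid at (210.00, 35.00).
hole: A = −π·26² = -2123.72, centroid at (83.00, 71.00).
ΣA = 43702.72 mm², ΣAx̄ = 4539493.02 mm³, ΣAȳ = 4795014.98 mm³.
x̄ = 4539493.02/43702.72 = 103.87 mm; ȳ = 4795014.98/43702.72 = 109.72 mm.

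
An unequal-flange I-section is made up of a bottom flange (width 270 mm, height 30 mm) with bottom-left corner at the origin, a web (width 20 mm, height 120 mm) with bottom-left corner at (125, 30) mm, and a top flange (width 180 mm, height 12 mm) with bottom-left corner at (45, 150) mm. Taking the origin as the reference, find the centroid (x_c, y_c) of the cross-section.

bottom flange: A = 270 × 30 = 8100.00, centroid at (135.00, 15.00).
web: A = 20 × 120 = 2400.00, centroid at (135.00, 90.00).
top flange: A = 180 × 12 = 2160.00, centroid at (135.00, 156.00).
ΣA = 12660.00 mm², ΣAx_c = 1709100.00 mm³, ΣAy_c = 674460.00 mm³.
x_c = 1709100.00/12660.00 = 135.00 mm; y_c = 674460.00/12660.00 = 53.27 mm.

x_c = 135.00 mm, y_c = 53.27 mm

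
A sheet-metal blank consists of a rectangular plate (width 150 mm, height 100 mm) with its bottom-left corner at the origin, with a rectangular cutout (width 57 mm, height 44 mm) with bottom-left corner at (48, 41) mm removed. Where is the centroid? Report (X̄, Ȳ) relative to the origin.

plate: A = 150 × 100 = 15000.00, centroid at (75.00, 50.00).
hole: A = −(57 × 44) = -2508.00, centroid at (76.50, 63.00).
ΣA = 12492.00 mm²
ΣAX̄ = (15000.00)(75.00) + (-2508.00)(76.50) = 933138.00 mm³
ΣAȲ = (15000.00)(50.00) + (-2508.00)(63.00) = 591996.00 mm³
X̄ = 933138.00 / 12492.00 = 74.70 mm
Ȳ = 591996.00 / 12492.00 = 47.39 mm

X̄ = 74.70 mm, Ȳ = 47.39 mm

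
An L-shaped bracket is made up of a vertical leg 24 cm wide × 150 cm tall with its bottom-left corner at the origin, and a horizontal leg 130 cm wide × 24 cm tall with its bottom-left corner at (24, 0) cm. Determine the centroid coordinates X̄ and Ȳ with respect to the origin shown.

X̄ = 47.75 cm, Ȳ = 45.75 cm

Part | A | x̄ᵢ | ȳᵢ | A·x̄ᵢ | A·ȳᵢ
vertical leg | 3600.00 | 12.00 | 75.00 | 43200.00 | 270000.00
horizontal leg | 3120.00 | 89.00 | 12.00 | 277680.00 | 37440.00
Σ | 6720.00 |  |  | 320880.00 | 307440.00
X̄ = 320880.00 / 6720.00 = 47.75 cm
Ȳ = 307440.00 / 6720.00 = 45.75 cm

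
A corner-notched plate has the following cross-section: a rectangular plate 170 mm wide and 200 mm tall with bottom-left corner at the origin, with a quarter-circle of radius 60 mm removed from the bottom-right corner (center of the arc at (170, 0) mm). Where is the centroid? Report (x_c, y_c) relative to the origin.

Part | A | x̄ᵢ | ȳᵢ | A·x̄ᵢ | A·ȳᵢ
plate | 34000.00 | 85.00 | 100.00 | 2890000.00 | 3400000.00
removed quarter-circle | -2827.43 | 144.54 | 25.46 | -408663.68 | -72000.00
Σ | 31172.57 |  |  | 2481336.32 | 3328000.00
x_c = 2481336.32 / 31172.57 = 79.60 mm
y_c = 3328000.00 / 31172.57 = 106.76 mm

x_c = 79.60 mm, y_c = 106.76 mm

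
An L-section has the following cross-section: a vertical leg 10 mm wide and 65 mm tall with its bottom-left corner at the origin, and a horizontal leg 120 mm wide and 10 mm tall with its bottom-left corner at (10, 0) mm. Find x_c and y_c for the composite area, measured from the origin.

x_c = 47.16 mm, y_c = 14.66 mm

vertical leg: A = 10 × 65 = 650.00, centroid at (5.00, 32.50).
horizontal leg: A = 120 × 10 = 1200.00, centroid at (70.00, 5.00).
ΣA = 1850.00 mm², ΣAx_c = 87250.00 mm³, ΣAy_c = 27125.00 mm³.
x_c = 87250.00/1850.00 = 47.16 mm; y_c = 27125.00/1850.00 = 14.66 mm.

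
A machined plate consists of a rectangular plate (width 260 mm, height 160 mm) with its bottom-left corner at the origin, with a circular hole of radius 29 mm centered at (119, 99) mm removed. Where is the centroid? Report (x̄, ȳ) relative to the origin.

x̄ = 130.75 mm, ȳ = 78.71 mm

Part | A | x̄ᵢ | ȳᵢ | A·x̄ᵢ | A·ȳᵢ
plate | 41600.00 | 130.00 | 80.00 | 5408000.00 | 3328000.00
hole | -2642.08 | 119.00 | 99.00 | -314407.45 | -261565.86
Σ | 38957.92 |  |  | 5093592.55 | 3066434.14
x̄ = 5093592.55 / 38957.92 = 130.75 mm
ȳ = 3066434.14 / 38957.92 = 78.71 mm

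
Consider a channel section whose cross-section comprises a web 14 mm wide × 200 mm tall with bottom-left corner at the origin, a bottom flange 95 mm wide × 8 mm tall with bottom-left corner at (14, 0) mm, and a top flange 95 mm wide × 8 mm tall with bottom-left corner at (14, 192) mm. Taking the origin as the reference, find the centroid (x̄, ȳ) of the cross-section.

x̄ = 26.18 mm, ȳ = 100.00 mm

web: A = 14 × 200 = 2800.00, centroid at (7.00, 100.00).
bottom flange: A = 95 × 8 = 760.00, centroid at (61.50, 4.00).
top flange: A = 95 × 8 = 760.00, centroid at (61.50, 196.00).
ΣA = 4320.00 mm², ΣAx̄ = 113080.00 mm³, ΣAȳ = 432000.00 mm³.
x̄ = 113080.00/4320.00 = 26.18 mm; ȳ = 432000.00/4320.00 = 100.00 mm.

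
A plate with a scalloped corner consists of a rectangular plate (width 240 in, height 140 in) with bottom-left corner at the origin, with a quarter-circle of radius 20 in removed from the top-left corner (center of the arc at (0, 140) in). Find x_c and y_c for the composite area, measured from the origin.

x_c = 121.05 in, y_c = 69.42 in

plate: A = 240 × 140 = 33600.00, centroid at (120.00, 70.00).
removed quarter-circle: A = −¼π·20² = -314.16, centroid at (8.49, 131.51).
ΣA = 33285.84 in², ΣAx_c = 4029333.33 in³, ΣAy_c = 2310684.37 in³.
x_c = 4029333.33/33285.84 = 121.05 in; y_c = 2310684.37/33285.84 = 69.42 in.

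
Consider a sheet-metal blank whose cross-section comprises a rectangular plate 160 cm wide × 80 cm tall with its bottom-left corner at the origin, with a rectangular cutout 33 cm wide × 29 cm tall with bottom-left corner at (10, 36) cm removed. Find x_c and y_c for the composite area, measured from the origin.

plate: A = 160 × 80 = 12800.00, centroid at (80.00, 40.00).
hole: A = −(33 × 29) = -957.00, centroid at (26.50, 50.50).
ΣA = 11843.00 cm², ΣAx_c = 998639.50 cm³, ΣAy_c = 463671.50 cm³.
x_c = 998639.50/11843.00 = 84.32 cm; y_c = 463671.50/11843.00 = 39.15 cm.

x_c = 84.32 cm, y_c = 39.15 cm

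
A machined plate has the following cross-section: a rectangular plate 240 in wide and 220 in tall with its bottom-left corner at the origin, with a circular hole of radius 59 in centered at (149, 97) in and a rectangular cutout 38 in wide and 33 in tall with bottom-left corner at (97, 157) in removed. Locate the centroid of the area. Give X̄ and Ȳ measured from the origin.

Part | A | x̄ᵢ | ȳᵢ | A·x̄ᵢ | A·ȳᵢ
plate | 52800.00 | 120.00 | 110.00 | 6336000.00 | 5808000.00
hole 1 | -10935.88 | 149.00 | 97.00 | -1629446.72 | -1060780.75
hole 2 | -1254.00 | 116.00 | 173.50 | -145464.00 | -217569.00
Σ | 40610.12 |  |  | 4561089.28 | 4529650.25
X̄ = 4561089.28 / 40610.12 = 112.31 in
Ȳ = 4529650.25 / 40610.12 = 111.54 in

X̄ = 112.31 in, Ȳ = 111.54 in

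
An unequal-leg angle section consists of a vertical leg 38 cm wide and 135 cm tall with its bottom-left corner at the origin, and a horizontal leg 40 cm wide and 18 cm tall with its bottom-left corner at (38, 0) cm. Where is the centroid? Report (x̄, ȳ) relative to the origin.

x̄ = 23.80 cm, ȳ = 60.30 cm

vertical leg: A = 38 × 135 = 5130.00, centroid at (19.00, 67.50).
horizontal leg: A = 40 × 18 = 720.00, centroid at (58.00, 9.00).
ΣA = 5850.00 cm²
ΣAx̄ = (5130.00)(19.00) + (720.00)(58.00) = 139230.00 cm³
ΣAȳ = (5130.00)(67.50) + (720.00)(9.00) = 352755.00 cm³
x̄ = 139230.00 / 5850.00 = 23.80 cm
ȳ = 352755.00 / 5850.00 = 60.30 cm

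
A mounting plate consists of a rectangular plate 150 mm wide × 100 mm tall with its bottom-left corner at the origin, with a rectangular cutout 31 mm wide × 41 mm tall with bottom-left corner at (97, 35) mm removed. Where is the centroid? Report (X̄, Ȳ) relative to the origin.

X̄ = 71.53 mm, Ȳ = 49.49 mm

plate: A = 150 × 100 = 15000.00, centroid at (75.00, 50.00).
hole: A = −(31 × 41) = -1271.00, centroid at (112.50, 55.50).
ΣA = 13729.00 mm²
ΣAX̄ = (15000.00)(75.00) + (-1271.00)(112.50) = 982012.50 mm³
ΣAȲ = (15000.00)(50.00) + (-1271.00)(55.50) = 679459.50 mm³
X̄ = 982012.50 / 13729.00 = 71.53 mm
Ȳ = 679459.50 / 13729.00 = 49.49 mm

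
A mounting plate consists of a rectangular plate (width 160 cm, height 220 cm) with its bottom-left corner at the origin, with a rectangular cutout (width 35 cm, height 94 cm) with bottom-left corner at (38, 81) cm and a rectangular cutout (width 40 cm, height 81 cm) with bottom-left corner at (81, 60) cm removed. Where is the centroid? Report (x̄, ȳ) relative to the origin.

x̄ = 80.44 cm, ȳ = 109.01 cm

plate: A = 160 × 220 = 35200.00, centroid at (80.00, 110.00).
hole 1: A = −(35 × 94) = -3290.00, centroid at (55.50, 128.00).
hole 2: A = −(40 × 81) = -3240.00, centroid at (101.00, 100.50).
ΣA = 28670.00 cm², ΣAx̄ = 2306165.00 cm³, ΣAȳ = 3125260.00 cm³.
x̄ = 2306165.00/28670.00 = 80.44 cm; ȳ = 3125260.00/28670.00 = 109.01 cm.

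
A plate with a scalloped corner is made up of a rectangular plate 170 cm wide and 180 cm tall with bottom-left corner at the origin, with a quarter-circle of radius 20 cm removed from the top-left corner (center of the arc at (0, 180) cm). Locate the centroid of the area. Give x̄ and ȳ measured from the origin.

plate: A = 170 × 180 = 30600.00, centroid at (85.00, 90.00).
removed quarter-circle: A = −¼π·20² = -314.16, centroid at (8.49, 171.51).
ΣA = 30285.84 cm²
ΣAx̄ = (30600.00)(85.00) + (-314.16)(8.49) = 2598333.33 cm³
ΣAȳ = (30600.00)(90.00) + (-314.16)(171.51) = 2700118.00 cm³
x̄ = 2598333.33 / 30285.84 = 85.79 cm
ȳ = 2700118.00 / 30285.84 = 89.15 cm

x̄ = 85.79 cm, ȳ = 89.15 cm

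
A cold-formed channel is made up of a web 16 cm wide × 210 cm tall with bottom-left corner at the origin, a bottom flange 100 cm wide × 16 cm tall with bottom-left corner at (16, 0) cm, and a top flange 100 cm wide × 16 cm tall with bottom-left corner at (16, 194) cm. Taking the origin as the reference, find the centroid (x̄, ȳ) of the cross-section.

x̄ = 36.29 cm, ȳ = 105.00 cm

Part | A | x̄ᵢ | ȳᵢ | A·x̄ᵢ | A·ȳᵢ
web | 3360.00 | 8.00 | 105.00 | 26880.00 | 352800.00
bottom flange | 1600.00 | 66.00 | 8.00 | 105600.00 | 12800.00
top flange | 1600.00 | 66.00 | 202.00 | 105600.00 | 323200.00
Σ | 6560.00 |  |  | 238080.00 | 688800.00
x̄ = 238080.00 / 6560.00 = 36.29 cm
ȳ = 688800.00 / 6560.00 = 105.00 cm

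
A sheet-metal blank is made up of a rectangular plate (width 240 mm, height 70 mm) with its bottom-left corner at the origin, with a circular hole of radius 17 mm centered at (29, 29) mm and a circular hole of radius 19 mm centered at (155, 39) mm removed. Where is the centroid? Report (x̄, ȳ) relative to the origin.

x̄ = 122.91 mm, ȳ = 35.06 mm

plate: A = 240 × 70 = 16800.00, centroid at (120.00, 35.00).
hole 1: A = −π·17² = -907.92, centroid at (29.00, 29.00).
hole 2: A = −π·19² = -1134.11, centroid at (155.00, 39.00).
ΣA = 14757.96 mm², ΣAx̄ = 1813882.50 mm³, ΣAȳ = 517439.83 mm³.
x̄ = 1813882.50/14757.96 = 122.91 mm; ȳ = 517439.83/14757.96 = 35.06 mm.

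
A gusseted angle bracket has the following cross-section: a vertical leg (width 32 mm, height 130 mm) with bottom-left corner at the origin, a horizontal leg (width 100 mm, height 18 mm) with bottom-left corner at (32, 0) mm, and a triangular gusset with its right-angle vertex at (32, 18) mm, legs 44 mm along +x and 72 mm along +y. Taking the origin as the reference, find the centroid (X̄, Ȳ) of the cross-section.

vertical leg: A = 32 × 130 = 4160.00, centroid at (16.00, 65.00).
horizontal leg: A = 100 × 18 = 1800.00, centroid at (82.00, 9.00).
gusset: A = ½·44·72 = 1584.00, centroid at (46.67, 42.00).
ΣA = 7544.00 mm²
ΣAX̄ = (4160.00)(16.00) + (1800.00)(82.00) + (1584.00)(46.67) = 288080.00 mm³
ΣAȲ = (4160.00)(65.00) + (1800.00)(9.00) + (1584.00)(42.00) = 353128.00 mm³
X̄ = 288080.00 / 7544.00 = 38.19 mm
Ȳ = 353128.00 / 7544.00 = 46.81 mm

X̄ = 38.19 mm, Ȳ = 46.81 mm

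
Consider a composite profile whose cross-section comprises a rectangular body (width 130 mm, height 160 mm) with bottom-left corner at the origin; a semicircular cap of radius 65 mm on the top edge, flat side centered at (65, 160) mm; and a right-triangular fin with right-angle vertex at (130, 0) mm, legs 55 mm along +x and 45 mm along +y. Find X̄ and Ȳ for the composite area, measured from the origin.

X̄ = 68.60 mm, Ȳ = 102.10 mm

rectangular body: A = 130 × 160 = 20800.00, centroid at (65.00, 80.00).
semicircular top: A = ½π·65² = 6636.61, centroid at (65.00, 187.59).
triangular fin: A = ½·55·45 = 1237.50, centroid at (148.33, 15.00).
ΣA = 28674.11 mm², ΣAX̄ = 1966942.44 mm³, ΣAȲ = 2927504.15 mm³.
X̄ = 1966942.44/28674.11 = 68.60 mm; Ȳ = 2927504.15/28674.11 = 102.10 mm.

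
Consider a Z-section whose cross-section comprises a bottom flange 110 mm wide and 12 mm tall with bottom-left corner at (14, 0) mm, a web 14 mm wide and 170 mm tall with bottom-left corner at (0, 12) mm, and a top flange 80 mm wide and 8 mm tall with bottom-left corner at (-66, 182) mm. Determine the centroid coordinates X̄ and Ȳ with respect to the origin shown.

Part | A | x̄ᵢ | ȳᵢ | A·x̄ᵢ | A·ȳᵢ
bottom flange | 1320.00 | 69.00 | 6.00 | 91080.00 | 7920.00
web | 2380.00 | 7.00 | 97.00 | 16660.00 | 230860.00
top flange | 640.00 | -26.00 | 186.00 | -16640.00 | 119040.00
Σ | 4340.00 |  |  | 91100.00 | 357820.00
X̄ = 91100.00 / 4340.00 = 20.99 mm
Ȳ = 357820.00 / 4340.00 = 82.45 mm

X̄ = 20.99 mm, Ȳ = 82.45 mm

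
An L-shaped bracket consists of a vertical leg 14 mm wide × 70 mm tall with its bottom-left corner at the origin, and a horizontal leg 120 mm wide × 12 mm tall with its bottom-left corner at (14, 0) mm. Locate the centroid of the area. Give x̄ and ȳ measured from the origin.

vertical leg: A = 14 × 70 = 980.00, centroid at (7.00, 35.00).
horizontal leg: A = 120 × 12 = 1440.00, centroid at (74.00, 6.00).
ΣA = 2420.00 mm², ΣAx̄ = 113420.00 mm³, ΣAȳ = 42940.00 mm³.
x̄ = 113420.00/2420.00 = 46.87 mm; ȳ = 42940.00/2420.00 = 17.74 mm.

x̄ = 46.87 mm, ȳ = 17.74 mm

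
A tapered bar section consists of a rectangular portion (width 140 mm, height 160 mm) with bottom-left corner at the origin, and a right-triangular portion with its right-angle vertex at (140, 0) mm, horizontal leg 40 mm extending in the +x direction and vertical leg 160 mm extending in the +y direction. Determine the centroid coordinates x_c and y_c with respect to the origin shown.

rectangular portion: A = 140 × 160 = 22400.00, centroid at (70.00, 80.00).
triangular portion: A = ½·40·160 = 3200.00, centroid at (153.33, 53.33).
ΣA = 25600.00 mm²
ΣAx_c = (22400.00)(70.00) + (3200.00)(153.33) = 2058666.67 mm³
ΣAy_c = (22400.00)(80.00) + (3200.00)(53.33) = 1962666.67 mm³
x_c = 2058666.67 / 25600.00 = 80.42 mm
y_c = 1962666.67 / 25600.00 = 76.67 mm

x_c = 80.42 mm, y_c = 76.67 mm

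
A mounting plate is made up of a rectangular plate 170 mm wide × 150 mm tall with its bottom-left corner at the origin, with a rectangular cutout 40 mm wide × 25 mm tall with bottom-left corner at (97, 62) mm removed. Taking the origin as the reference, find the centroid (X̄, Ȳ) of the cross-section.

plate: A = 170 × 150 = 25500.00, centroid at (85.00, 75.00).
hole: A = −(40 × 25) = -1000.00, centroid at (117.00, 74.50).
ΣA = 24500.00 mm², ΣAX̄ = 2050500.00 mm³, ΣAȲ = 1838000.00 mm³.
X̄ = 2050500.00/24500.00 = 83.69 mm; Ȳ = 1838000.00/24500.00 = 75.02 mm.

X̄ = 83.69 mm, Ȳ = 75.02 mm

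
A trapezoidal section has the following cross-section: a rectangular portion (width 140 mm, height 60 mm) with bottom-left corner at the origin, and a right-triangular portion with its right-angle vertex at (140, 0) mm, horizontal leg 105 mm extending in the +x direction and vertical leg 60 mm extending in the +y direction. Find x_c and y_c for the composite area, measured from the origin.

rectangular portion: A = 140 × 60 = 8400.00, centroid at (70.00, 30.00).
triangular portion: A = ½·105·60 = 3150.00, centroid at (175.00, 20.00).
ΣA = 11550.00 mm², ΣAx_c = 1139250.00 mm³, ΣAy_c = 315000.00 mm³.
x_c = 1139250.00/11550.00 = 98.64 mm; y_c = 315000.00/11550.00 = 27.27 mm.

x_c = 98.64 mm, y_c = 27.27 mm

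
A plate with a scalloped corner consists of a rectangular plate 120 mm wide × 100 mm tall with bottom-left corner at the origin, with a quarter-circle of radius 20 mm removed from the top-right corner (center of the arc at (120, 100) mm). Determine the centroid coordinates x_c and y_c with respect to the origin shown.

Part | A | x̄ᵢ | ȳᵢ | A·x̄ᵢ | A·ȳᵢ
plate | 12000.00 | 60.00 | 50.00 | 720000.00 | 600000.00
removed quarter-circle | -314.16 | 111.51 | 91.51 | -35032.45 | -28749.26
Σ | 11685.84 |  |  | 684967.55 | 571250.74
x_c = 684967.55 / 11685.84 = 58.62 mm
y_c = 571250.74 / 11685.84 = 48.88 mm

x_c = 58.62 mm, y_c = 48.88 mm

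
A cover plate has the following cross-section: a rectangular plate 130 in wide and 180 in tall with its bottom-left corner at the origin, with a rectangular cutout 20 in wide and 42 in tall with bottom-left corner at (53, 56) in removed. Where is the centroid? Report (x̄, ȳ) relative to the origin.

x̄ = 65.07 in, ȳ = 90.48 in

plate: A = 130 × 180 = 23400.00, centroid at (65.00, 90.00).
hole: A = −(20 × 42) = -840.00, centroid at (63.00, 77.00).
ΣA = 22560.00 in²
ΣAx̄ = (23400.00)(65.00) + (-840.00)(63.00) = 1468080.00 in³
ΣAȳ = (23400.00)(90.00) + (-840.00)(77.00) = 2041320.00 in³
x̄ = 1468080.00 / 22560.00 = 65.07 in
ȳ = 2041320.00 / 22560.00 = 90.48 in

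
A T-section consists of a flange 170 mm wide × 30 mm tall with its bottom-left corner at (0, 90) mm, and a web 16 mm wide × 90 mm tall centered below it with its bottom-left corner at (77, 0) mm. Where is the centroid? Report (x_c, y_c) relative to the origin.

Part | A | x̄ᵢ | ȳᵢ | A·x̄ᵢ | A·ȳᵢ
web | 1440.00 | 85.00 | 45.00 | 122400.00 | 64800.00
flange | 5100.00 | 85.00 | 105.00 | 433500.00 | 535500.00
Σ | 6540.00 |  |  | 555900.00 | 600300.00
x_c = 555900.00 / 6540.00 = 85.00 mm
y_c = 600300.00 / 6540.00 = 91.79 mm

x_c = 85.00 mm, y_c = 91.79 mm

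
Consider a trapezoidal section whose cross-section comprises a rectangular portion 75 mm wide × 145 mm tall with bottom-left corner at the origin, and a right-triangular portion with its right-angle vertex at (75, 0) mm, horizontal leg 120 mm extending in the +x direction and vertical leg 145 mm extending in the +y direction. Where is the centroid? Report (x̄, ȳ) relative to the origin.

rectangular portion: A = 75 × 145 = 10875.00, centroid at (37.50, 72.50).
triangular portion: A = ½·120·145 = 8700.00, centroid at (115.00, 48.33).
ΣA = 19575.00 mm²
ΣAx̄ = (10875.00)(37.50) + (8700.00)(115.00) = 1408312.50 mm³
ΣAȳ = (10875.00)(72.50) + (8700.00)(48.33) = 1208937.50 mm³
x̄ = 1408312.50 / 19575.00 = 71.94 mm
ȳ = 1208937.50 / 19575.00 = 61.76 mm

x̄ = 71.94 mm, ȳ = 61.76 mm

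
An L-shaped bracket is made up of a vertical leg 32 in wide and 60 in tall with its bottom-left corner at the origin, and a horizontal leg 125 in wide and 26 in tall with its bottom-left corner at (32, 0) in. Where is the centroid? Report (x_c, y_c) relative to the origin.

vertical leg: A = 32 × 60 = 1920.00, centroid at (16.00, 30.00).
horizontal leg: A = 125 × 26 = 3250.00, centroid at (94.50, 13.00).
ΣA = 5170.00 in²
ΣAx_c = (1920.00)(16.00) + (3250.00)(94.50) = 337845.00 in³
ΣAy_c = (1920.00)(30.00) + (3250.00)(13.00) = 99850.00 in³
x_c = 337845.00 / 5170.00 = 65.35 in
y_c = 99850.00 / 5170.00 = 19.31 in

x_c = 65.35 in, y_c = 19.31 in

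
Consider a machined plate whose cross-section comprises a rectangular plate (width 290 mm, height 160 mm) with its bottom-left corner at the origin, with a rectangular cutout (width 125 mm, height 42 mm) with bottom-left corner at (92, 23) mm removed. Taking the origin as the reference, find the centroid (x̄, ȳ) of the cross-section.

Part | A | x̄ᵢ | ȳᵢ | A·x̄ᵢ | A·ȳᵢ
plate | 46400.00 | 145.00 | 80.00 | 6728000.00 | 3712000.00
hole | -5250.00 | 154.50 | 44.00 | -811125.00 | -231000.00
Σ | 41150.00 |  |  | 5916875.00 | 3481000.00
x̄ = 5916875.00 / 41150.00 = 143.79 mm
ȳ = 3481000.00 / 41150.00 = 84.59 mm

x̄ = 143.79 mm, ȳ = 84.59 mm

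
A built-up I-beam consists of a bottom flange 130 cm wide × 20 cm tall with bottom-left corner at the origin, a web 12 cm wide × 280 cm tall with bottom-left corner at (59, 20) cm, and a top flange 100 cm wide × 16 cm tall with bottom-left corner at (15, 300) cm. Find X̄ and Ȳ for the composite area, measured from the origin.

X̄ = 65.00 cm, Ȳ = 139.74 cm

Part | A | x̄ᵢ | ȳᵢ | A·x̄ᵢ | A·ȳᵢ
bottom flange | 2600.00 | 65.00 | 10.00 | 169000.00 | 26000.00
web | 3360.00 | 65.00 | 160.00 | 218400.00 | 537600.00
top flange | 1600.00 | 65.00 | 308.00 | 104000.00 | 492800.00
Σ | 7560.00 |  |  | 491400.00 | 1056400.00
X̄ = 491400.00 / 7560.00 = 65.00 cm
Ȳ = 1056400.00 / 7560.00 = 139.74 cm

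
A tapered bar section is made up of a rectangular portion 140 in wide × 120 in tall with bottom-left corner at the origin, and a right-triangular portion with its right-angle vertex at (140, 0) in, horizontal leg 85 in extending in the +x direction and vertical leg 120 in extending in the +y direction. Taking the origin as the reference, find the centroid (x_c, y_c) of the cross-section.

Part | A | x̄ᵢ | ȳᵢ | A·x̄ᵢ | A·ȳᵢ
rectangular portion | 16800.00 | 70.00 | 60.00 | 1176000.00 | 1008000.00
triangular portion | 5100.00 | 168.33 | 40.00 | 858500.00 | 204000.00
Σ | 21900.00 |  |  | 2034500.00 | 1212000.00
x_c = 2034500.00 / 21900.00 = 92.90 in
y_c = 1212000.00 / 21900.00 = 55.34 in

x_c = 92.90 in, y_c = 55.34 in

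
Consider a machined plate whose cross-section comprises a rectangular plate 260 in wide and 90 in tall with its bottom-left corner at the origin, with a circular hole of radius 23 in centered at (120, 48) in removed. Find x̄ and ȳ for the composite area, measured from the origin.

x̄ = 130.76 in, ȳ = 44.77 in

Part | A | x̄ᵢ | ȳᵢ | A·x̄ᵢ | A·ȳᵢ
plate | 23400.00 | 130.00 | 45.00 | 3042000.00 | 1053000.00
hole | -1661.90 | 120.00 | 48.00 | -199428.30 | -79771.32
Σ | 21738.10 |  |  | 2842571.70 | 973228.68
x̄ = 2842571.70 / 21738.10 = 130.76 in
ȳ = 973228.68 / 21738.10 = 44.77 in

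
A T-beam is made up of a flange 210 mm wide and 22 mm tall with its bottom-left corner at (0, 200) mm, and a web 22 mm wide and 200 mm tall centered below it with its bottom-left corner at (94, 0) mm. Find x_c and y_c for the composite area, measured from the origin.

x_c = 105.00 mm, y_c = 156.85 mm

Part | A | x̄ᵢ | ȳᵢ | A·x̄ᵢ | A·ȳᵢ
web | 4400.00 | 105.00 | 100.00 | 462000.00 | 440000.00
flange | 4620.00 | 105.00 | 211.00 | 485100.00 | 974820.00
Σ | 9020.00 |  |  | 947100.00 | 1414820.00
x_c = 947100.00 / 9020.00 = 105.00 mm
y_c = 1414820.00 / 9020.00 = 156.85 mm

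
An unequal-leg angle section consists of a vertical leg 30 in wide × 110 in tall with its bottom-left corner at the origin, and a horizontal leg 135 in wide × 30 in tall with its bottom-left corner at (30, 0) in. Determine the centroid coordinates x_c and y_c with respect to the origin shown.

x_c = 60.46 in, y_c = 32.96 in

vertical leg: A = 30 × 110 = 3300.00, centroid at (15.00, 55.00).
horizontal leg: A = 135 × 30 = 4050.00, centroid at (97.50, 15.00).
ΣA = 7350.00 in²
ΣAx_c = (3300.00)(15.00) + (4050.00)(97.50) = 444375.00 in³
ΣAy_c = (3300.00)(55.00) + (4050.00)(15.00) = 242250.00 in³
x_c = 444375.00 / 7350.00 = 60.46 in
y_c = 242250.00 / 7350.00 = 32.96 in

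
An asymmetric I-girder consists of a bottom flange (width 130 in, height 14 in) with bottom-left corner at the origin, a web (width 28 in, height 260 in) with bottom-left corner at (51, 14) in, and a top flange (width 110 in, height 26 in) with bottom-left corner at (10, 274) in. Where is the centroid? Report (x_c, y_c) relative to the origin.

x_c = 65.00 in, y_c = 157.35 in

bottom flange: A = 130 × 14 = 1820.00, centroid at (65.00, 7.00).
web: A = 28 × 260 = 7280.00, centroid at (65.00, 144.00).
top flange: A = 110 × 26 = 2860.00, centroid at (65.00, 287.00).
ΣA = 11960.00 in², ΣAx_c = 777400.00 in³, ΣAy_c = 1881880.00 in³.
x_c = 777400.00/11960.00 = 65.00 in; y_c = 1881880.00/11960.00 = 157.35 in.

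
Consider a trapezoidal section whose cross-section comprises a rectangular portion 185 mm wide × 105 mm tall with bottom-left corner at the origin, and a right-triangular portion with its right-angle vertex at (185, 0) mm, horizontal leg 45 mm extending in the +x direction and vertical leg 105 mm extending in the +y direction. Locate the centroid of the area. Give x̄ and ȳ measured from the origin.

rectangular portion: A = 185 × 105 = 19425.00, centroid at (92.50, 52.50).
triangular portion: A = ½·45·105 = 2362.50, centroid at (200.00, 35.00).
ΣA = 21787.50 mm², ΣAx̄ = 2269312.50 mm³, ΣAȳ = 1102500.00 mm³.
x̄ = 2269312.50/21787.50 = 104.16 mm; ȳ = 1102500.00/21787.50 = 50.60 mm.

x̄ = 104.16 mm, ȳ = 50.60 mm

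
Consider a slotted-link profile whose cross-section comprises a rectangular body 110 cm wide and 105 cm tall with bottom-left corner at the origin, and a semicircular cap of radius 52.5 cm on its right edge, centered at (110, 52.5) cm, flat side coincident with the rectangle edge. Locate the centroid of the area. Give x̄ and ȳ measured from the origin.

Part | A | x̄ᵢ | ȳᵢ | A·x̄ᵢ | A·ȳᵢ
rectangular body | 11550.00 | 55.00 | 52.50 | 635250.00 | 606375.00
semicircular end | 4329.51 | 132.28 | 52.50 | 572714.56 | 227299.14
Σ | 15879.51 |  |  | 1207964.56 | 833674.14
x̄ = 1207964.56 / 15879.51 = 76.07 cm
ȳ = 833674.14 / 15879.51 = 52.50 cm

x̄ = 76.07 cm, ȳ = 52.50 cm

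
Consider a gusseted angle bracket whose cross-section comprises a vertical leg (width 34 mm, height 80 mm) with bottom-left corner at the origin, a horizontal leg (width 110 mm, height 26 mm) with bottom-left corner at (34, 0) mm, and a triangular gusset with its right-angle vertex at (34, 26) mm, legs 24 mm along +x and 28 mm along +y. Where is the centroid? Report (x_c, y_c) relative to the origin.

vertical leg: A = 34 × 80 = 2720.00, centroid at (17.00, 40.00).
horizontal leg: A = 110 × 26 = 2860.00, centroid at (89.00, 13.00).
gusset: A = ½·24·28 = 336.00, centroid at (42.00, 35.33).
ΣA = 5916.00 mm²
ΣAx_c = (2720.00)(17.00) + (2860.00)(89.00) + (336.00)(42.00) = 314892.00 mm³
ΣAy_c = (2720.00)(40.00) + (2860.00)(13.00) + (336.00)(35.33) = 157852.00 mm³
x_c = 314892.00 / 5916.00 = 53.23 mm
y_c = 157852.00 / 5916.00 = 26.68 mm

x_c = 53.23 mm, y_c = 26.68 mm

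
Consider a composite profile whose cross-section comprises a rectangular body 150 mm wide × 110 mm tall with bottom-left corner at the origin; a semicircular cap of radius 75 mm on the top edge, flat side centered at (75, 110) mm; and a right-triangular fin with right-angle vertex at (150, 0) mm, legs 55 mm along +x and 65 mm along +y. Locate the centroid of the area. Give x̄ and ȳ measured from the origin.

x̄ = 81.15 mm, ȳ = 81.09 mm

rectangular body: A = 150 × 110 = 16500.00, centroid at (75.00, 55.00).
semicircular top: A = ½π·75² = 8835.73, centroid at (75.00, 141.83).
triangular fin: A = ½·55·65 = 1787.50, centroid at (168.33, 21.67).
ΣA = 27123.23 mm²
ΣAx̄ = (16500.00)(75.00) + (8835.73)(75.00) + (1787.50)(168.33) = 2201075.53 mm³
ΣAȳ = (16500.00)(55.00) + (8835.73)(141.83) + (1787.50)(21.67) = 2199409.39 mm³
x̄ = 2201075.53 / 27123.23 = 81.15 mm
ȳ = 2199409.39 / 27123.23 = 81.09 mm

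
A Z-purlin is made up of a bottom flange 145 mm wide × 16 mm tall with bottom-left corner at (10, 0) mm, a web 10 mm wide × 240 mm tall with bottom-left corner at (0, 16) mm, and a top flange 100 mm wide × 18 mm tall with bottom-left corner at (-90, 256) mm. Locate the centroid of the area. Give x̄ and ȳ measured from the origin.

x̄ = 20.15 mm, ȳ = 126.07 mm

Part | A | x̄ᵢ | ȳᵢ | A·x̄ᵢ | A·ȳᵢ
bottom flange | 2320.00 | 82.50 | 8.00 | 191400.00 | 18560.00
web | 2400.00 | 5.00 | 136.00 | 12000.00 | 326400.00
top flange | 1800.00 | -40.00 | 265.00 | -72000.00 | 477000.00
Σ | 6520.00 |  |  | 131400.00 | 821960.00
x̄ = 131400.00 / 6520.00 = 20.15 mm
ȳ = 821960.00 / 6520.00 = 126.07 mm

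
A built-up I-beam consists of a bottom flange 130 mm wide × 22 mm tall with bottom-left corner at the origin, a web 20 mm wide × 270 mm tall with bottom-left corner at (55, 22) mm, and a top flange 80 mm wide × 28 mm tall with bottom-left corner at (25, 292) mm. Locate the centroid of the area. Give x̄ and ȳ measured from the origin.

Part | A | x̄ᵢ | ȳᵢ | A·x̄ᵢ | A·ȳᵢ
bottom flange | 2860.00 | 65.00 | 11.00 | 185900.00 | 31460.00
web | 5400.00 | 65.00 | 157.00 | 351000.00 | 847800.00
top flange | 2240.00 | 65.00 | 306.00 | 145600.00 | 685440.00
Σ | 10500.00 |  |  | 682500.00 | 1564700.00
x̄ = 682500.00 / 10500.00 = 65.00 mm
ȳ = 1564700.00 / 10500.00 = 149.02 mm

x̄ = 65.00 mm, ȳ = 149.02 mm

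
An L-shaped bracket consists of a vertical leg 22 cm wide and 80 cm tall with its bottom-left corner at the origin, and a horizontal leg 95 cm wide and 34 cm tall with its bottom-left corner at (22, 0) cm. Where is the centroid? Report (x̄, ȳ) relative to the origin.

x̄ = 48.87 cm, ȳ = 25.11 cm

vertical leg: A = 22 × 80 = 1760.00, centroid at (11.00, 40.00).
horizontal leg: A = 95 × 34 = 3230.00, centroid at (69.50, 17.00).
ΣA = 4990.00 cm²
ΣAx̄ = (1760.00)(11.00) + (3230.00)(69.50) = 243845.00 cm³
ΣAȳ = (1760.00)(40.00) + (3230.00)(17.00) = 125310.00 cm³
x̄ = 243845.00 / 4990.00 = 48.87 cm
ȳ = 125310.00 / 4990.00 = 25.11 cm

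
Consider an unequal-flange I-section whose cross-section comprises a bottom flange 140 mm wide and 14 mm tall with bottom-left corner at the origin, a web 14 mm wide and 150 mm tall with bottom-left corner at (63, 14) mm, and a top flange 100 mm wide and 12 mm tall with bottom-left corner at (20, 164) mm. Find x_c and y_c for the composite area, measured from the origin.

x_c = 70.00 mm, y_c = 76.92 mm

bottom flange: A = 140 × 14 = 1960.00, centroid at (70.00, 7.00).
web: A = 14 × 150 = 2100.00, centroid at (70.00, 89.00).
top flange: A = 100 × 12 = 1200.00, centroid at (70.00, 170.00).
ΣA = 5260.00 mm²
ΣAx_c = (1960.00)(70.00) + (2100.00)(70.00) + (1200.00)(70.00) = 368200.00 mm³
ΣAy_c = (1960.00)(7.00) + (2100.00)(89.00) + (1200.00)(170.00) = 404620.00 mm³
x_c = 368200.00 / 5260.00 = 70.00 mm
y_c = 404620.00 / 5260.00 = 76.92 mm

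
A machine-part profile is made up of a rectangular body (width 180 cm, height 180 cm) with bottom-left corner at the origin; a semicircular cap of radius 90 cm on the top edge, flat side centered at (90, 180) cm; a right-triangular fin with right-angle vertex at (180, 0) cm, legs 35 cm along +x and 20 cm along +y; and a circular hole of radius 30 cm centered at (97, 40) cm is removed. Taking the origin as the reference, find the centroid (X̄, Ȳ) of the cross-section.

X̄ = 90.37 cm, Ȳ = 130.88 cm

Part | A | x̄ᵢ | ȳᵢ | A·x̄ᵢ | A·ȳᵢ
rectangular body | 32400.00 | 90.00 | 90.00 | 2916000.00 | 2916000.00
semicircular top | 12723.45 | 90.00 | 218.20 | 1145110.52 | 2776221.04
triangular fin | 350.00 | 191.67 | 6.67 | 67083.33 | 2333.33
hole | -2827.43 | 97.00 | 40.00 | -274261.04 | -113097.34
Σ | 42646.02 |  |  | 3853932.82 | 5581457.04
X̄ = 3853932.82 / 42646.02 = 90.37 cm
Ȳ = 5581457.04 / 42646.02 = 130.88 cm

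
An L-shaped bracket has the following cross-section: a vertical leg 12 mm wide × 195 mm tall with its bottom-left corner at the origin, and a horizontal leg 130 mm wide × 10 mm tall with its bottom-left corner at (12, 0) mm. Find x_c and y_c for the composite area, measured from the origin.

x_c = 31.36 mm, y_c = 64.46 mm

vertical leg: A = 12 × 195 = 2340.00, centroid at (6.00, 97.50).
horizontal leg: A = 130 × 10 = 1300.00, centroid at (77.00, 5.00).
ΣA = 3640.00 mm², ΣAx_c = 114140.00 mm³, ΣAy_c = 234650.00 mm³.
x_c = 114140.00/3640.00 = 31.36 mm; y_c = 234650.00/3640.00 = 64.46 mm.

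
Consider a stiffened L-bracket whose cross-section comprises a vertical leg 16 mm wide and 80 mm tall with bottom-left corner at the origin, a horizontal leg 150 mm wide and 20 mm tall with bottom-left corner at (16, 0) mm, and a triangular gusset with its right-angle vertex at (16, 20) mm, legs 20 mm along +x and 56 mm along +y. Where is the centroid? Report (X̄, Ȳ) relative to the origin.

X̄ = 61.14 mm, Ȳ = 21.25 mm

vertical leg: A = 16 × 80 = 1280.00, centroid at (8.00, 40.00).
horizontal leg: A = 150 × 20 = 3000.00, centroid at (91.00, 10.00).
gusset: A = ½·20·56 = 560.00, centroid at (22.67, 38.67).
ΣA = 4840.00 mm², ΣAX̄ = 295933.33 mm³, ΣAȲ = 102853.33 mm³.
X̄ = 295933.33/4840.00 = 61.14 mm; Ȳ = 102853.33/4840.00 = 21.25 mm.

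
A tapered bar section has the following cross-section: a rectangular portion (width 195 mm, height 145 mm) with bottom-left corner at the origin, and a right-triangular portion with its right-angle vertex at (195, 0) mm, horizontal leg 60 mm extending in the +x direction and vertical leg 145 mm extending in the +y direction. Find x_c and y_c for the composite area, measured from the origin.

x_c = 113.17 mm, y_c = 69.28 mm

rectangular portion: A = 195 × 145 = 28275.00, centroid at (97.50, 72.50).
triangular portion: A = ½·60·145 = 4350.00, centroid at (215.00, 48.33).
ΣA = 32625.00 mm²
ΣAx_c = (28275.00)(97.50) + (4350.00)(215.00) = 3692062.50 mm³
ΣAy_c = (28275.00)(72.50) + (4350.00)(48.33) = 2260187.50 mm³
x_c = 3692062.50 / 32625.00 = 113.17 mm
y_c = 2260187.50 / 32625.00 = 69.28 mm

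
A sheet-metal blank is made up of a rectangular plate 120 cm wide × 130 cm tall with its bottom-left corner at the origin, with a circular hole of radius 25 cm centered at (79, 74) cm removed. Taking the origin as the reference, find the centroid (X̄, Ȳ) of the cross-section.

plate: A = 120 × 130 = 15600.00, centroid at (60.00, 65.00).
hole: A = −π·25² = -1963.50, centroid at (79.00, 74.00).
ΣA = 13636.50 cm²
ΣAX̄ = (15600.00)(60.00) + (-1963.50)(79.00) = 780883.86 cm³
ΣAȲ = (15600.00)(65.00) + (-1963.50)(74.00) = 868701.34 cm³
X̄ = 780883.86 / 13636.50 = 57.26 cm
Ȳ = 868701.34 / 13636.50 = 63.70 cm

X̄ = 57.26 cm, Ȳ = 63.70 cm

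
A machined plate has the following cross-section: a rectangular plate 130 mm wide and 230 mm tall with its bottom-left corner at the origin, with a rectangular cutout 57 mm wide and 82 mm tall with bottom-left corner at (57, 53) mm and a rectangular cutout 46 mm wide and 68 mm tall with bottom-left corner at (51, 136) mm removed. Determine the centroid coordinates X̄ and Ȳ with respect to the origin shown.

X̄ = 59.39 mm, Ȳ = 111.66 mm

plate: A = 130 × 230 = 29900.00, centroid at (65.00, 115.00).
hole 1: A = −(57 × 82) = -4674.00, centroid at (85.50, 94.00).
hole 2: A = −(46 × 68) = -3128.00, centroid at (74.00, 170.00).
ΣA = 22098.00 mm², ΣAX̄ = 1312401.00 mm³, ΣAȲ = 2467384.00 mm³.
X̄ = 1312401.00/22098.00 = 59.39 mm; Ȳ = 2467384.00/22098.00 = 111.66 mm.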